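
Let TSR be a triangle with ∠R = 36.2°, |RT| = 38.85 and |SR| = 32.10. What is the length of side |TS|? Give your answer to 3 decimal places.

By the law of cosines, |TS|² = |SR|² + |RT|² − 2·|SR|·|RT|·cos R = 527.04, so |TS| ≈ 22.957.

22.957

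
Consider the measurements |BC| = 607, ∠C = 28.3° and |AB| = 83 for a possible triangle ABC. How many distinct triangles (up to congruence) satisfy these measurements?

0

|BC|·sin C = 607·sin(28.3°) ≈ 287.8.
Since |AB| = 83 < 287.8 = |BC| sin C, no triangle exists.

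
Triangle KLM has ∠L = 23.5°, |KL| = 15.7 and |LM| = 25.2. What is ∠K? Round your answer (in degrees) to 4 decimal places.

By the law of cosines, |MK|² = |KL|² + |LM|² − 2·|KL|·|LM|·cos L = 155.88, so |MK| ≈ 12.485.
Law of cosines again: cos K = (|MK|² + |KL|² − |LM|²)/(2·|MK|·|KL|) ≈ -0.59350, so ∠K ≈ 126.41°.

∠K ≈ 126.4057°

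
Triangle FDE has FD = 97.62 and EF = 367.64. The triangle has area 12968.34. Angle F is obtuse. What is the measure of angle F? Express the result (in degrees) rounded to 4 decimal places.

From area = ½·EF·FD·sin F, we get sin F = 2·area/(EF·FD) ≈ 0.72269.
Taking the obtuse solution, ∠F ≈ 133.72°.

133.7229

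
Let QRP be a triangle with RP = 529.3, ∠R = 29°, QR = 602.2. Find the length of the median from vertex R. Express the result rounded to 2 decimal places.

m_R ≈ 547.81

By the law of cosines, PQ² = QR² + RP² − 2·QR·RP·cos R = 85243, so PQ ≈ 291.96.
Median from R: ½√(2·QR² + 2·RP² − PQ²) ≈ 547.81.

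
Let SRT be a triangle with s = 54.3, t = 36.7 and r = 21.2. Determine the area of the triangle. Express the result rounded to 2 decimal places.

Semiperimeter p = (54.3 + 21.2 + 36.7)/2 = 56.1.
Heron's formula: area = √(56.1·1.8·34.9·19.4) ≈ 261.48.

area ≈ 261.48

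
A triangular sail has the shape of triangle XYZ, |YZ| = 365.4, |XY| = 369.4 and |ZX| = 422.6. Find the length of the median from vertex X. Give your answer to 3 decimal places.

Median from X: ½√(2·|ZX|² + 2·|XY|² − |YZ|²) ≈ 352.34.

m_X ≈ 352.341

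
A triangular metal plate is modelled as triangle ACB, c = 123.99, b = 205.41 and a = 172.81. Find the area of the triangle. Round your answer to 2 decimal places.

area ≈ 10686.30

Semiperimeter s = (172.81 + 123.99 + 205.41)/2 = 251.11.
Heron's formula: area = √(251.11·78.295·127.12·45.695) ≈ 10686.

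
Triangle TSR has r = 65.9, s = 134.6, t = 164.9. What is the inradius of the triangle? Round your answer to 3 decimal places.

23.396

Semiperimeter p = (164.9 + 134.6 + 65.9)/2 = 182.7.
Heron's formula: area = √(182.7·17.8·48.1·116.8) ≈ 4274.4.
Inradius = area/p = 4274.4/182.7 ≈ 23.396.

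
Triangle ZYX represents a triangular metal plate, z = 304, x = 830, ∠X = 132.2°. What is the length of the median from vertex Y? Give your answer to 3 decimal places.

Law of sines: sin Z = z·sin X/x ≈ 0.27133.
Since x ≥ z, only the acute value applies: ∠Z ≈ 15.74°.
Then ∠Y = 180° − ∠X − ∠Z ≈ 32.06°.
Law of sines gives y = x·sin Y/sin X ≈ 594.66.
Median from Y: ½√(2·x² + 2·z² − y²) ≈ 549.78.

549.775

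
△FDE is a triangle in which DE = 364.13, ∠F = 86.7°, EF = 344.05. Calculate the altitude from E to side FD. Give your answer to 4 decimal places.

Law of sines: sin D = EF·sin F/DE ≈ 0.94329.
Since DE ≥ EF, only the acute value applies: ∠D ≈ 70.61°.
Then ∠E = 180° − ∠F − ∠D ≈ 22.69°.
Law of sines gives FD = DE·sin E/sin F ≈ 140.69.
Area = ½·DE·EF·sin E ≈ 24162.
The altitude from E has length 2·area/FD ≈ 343.48.

h_E ≈ 343.4795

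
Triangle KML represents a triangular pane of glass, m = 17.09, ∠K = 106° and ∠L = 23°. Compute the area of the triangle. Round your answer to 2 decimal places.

The third angle is ∠M = 180° − ∠L − ∠K = 51.00°.
Law of sines: k = m·sin K/sin M ≈ 21.139.
Law of sines: l = m·sin L/sin M ≈ 8.5925.
Area = ½·m·k·sin L ≈ 70.578.

area ≈ 70.58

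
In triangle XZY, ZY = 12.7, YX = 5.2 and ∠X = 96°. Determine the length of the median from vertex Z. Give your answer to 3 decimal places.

m_Z ≈ 11.619

Law of sines: sin Z = YX·sin X/ZY ≈ 0.40721.
Since ZY ≥ YX, only the acute value applies: ∠Z ≈ 24.03°.
Then ∠Y = 180° − ∠X − ∠Z ≈ 59.97°.
Law of sines gives XZ = ZY·sin Y/sin X ≈ 11.056.
Median from Z: ½√(2·XZ² + 2·ZY² − YX²) ≈ 11.619.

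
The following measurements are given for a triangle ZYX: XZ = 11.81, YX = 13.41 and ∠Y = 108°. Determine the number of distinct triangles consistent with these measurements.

YX·sin Y = 13.41·sin(108°) ≈ 12.75.
Since ∠Y is not acute, a triangle exists only if XZ > YX; here XZ ≤ YX, so there is no triangle.

0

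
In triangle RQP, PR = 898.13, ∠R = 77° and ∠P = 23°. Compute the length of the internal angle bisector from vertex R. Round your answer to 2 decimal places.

t_R ≈ 399.32

The third angle is ∠Q = 180° − ∠P − ∠R = 80.00°.
Law of sines: QP = PR·sin R/sin Q ≈ 888.61.
Law of sines: RQ = PR·sin P/sin Q ≈ 356.34.
The bisector from R has length 2·PR·RQ·cos(∠R/2)/(PR+RQ) ≈ 399.32.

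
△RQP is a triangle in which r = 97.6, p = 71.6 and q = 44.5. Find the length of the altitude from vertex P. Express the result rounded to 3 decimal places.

41.169

Semiperimeter s = (97.6 + 44.5 + 71.6)/2 = 106.85.
Heron's formula: area = √(106.85·9.25·62.35·35.25) ≈ 1473.9.
The altitude from P has length 2·area/p ≈ 41.169.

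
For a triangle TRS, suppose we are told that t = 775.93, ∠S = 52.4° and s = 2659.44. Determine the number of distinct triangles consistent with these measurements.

1

t·sin S = 775.93·sin(52.4°) ≈ 614.8.
Since s ≥ t, exactly one triangle exists.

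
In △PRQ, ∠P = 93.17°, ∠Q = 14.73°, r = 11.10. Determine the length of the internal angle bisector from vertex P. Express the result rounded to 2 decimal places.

t_P ≈ 3.22

The third angle is ∠R = 180° − ∠Q − ∠P = 72.10°.
Law of sines: p = r·sin P/sin R ≈ 11.647.
Law of sines: q = r·sin Q/sin R ≈ 2.9659.
The bisector from P has length 2·r·q·cos(∠P/2)/(r+q) ≈ 3.2172.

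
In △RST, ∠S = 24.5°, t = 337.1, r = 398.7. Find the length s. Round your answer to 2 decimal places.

167.32

By the law of cosines, s² = t² + r² − 2·t·r·cos S = 27997, so s ≈ 167.32.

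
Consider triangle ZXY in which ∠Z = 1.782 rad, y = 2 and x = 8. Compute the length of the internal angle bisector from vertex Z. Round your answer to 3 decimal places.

t_Z ≈ 2.012

By the law of cosines, z² = x² + y² − 2·x·y·cos Z = 74.708, so z ≈ 8.6434.
The bisector from Z has length 2·x·y·cos(∠Z/2)/(x+y) ≈ 2.0116.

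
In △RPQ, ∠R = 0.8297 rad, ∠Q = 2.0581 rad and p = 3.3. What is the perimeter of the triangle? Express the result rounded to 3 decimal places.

The third angle is ∠P = π − ∠Q − ∠R = 0.2538 rad.
Law of sines: r = p·sin R/sin P ≈ 9.6963.
Law of sines: q = p·sin Q/sin P ≈ 11.613.
Semiperimeter s = (9.6963+3.3+11.613)/2 = 12.305.
Perimeter = 9.6963 + 3.3 + 11.613 = 24.61.

perimeter ≈ 24.610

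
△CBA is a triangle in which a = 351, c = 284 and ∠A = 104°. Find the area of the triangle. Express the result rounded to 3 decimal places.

Law of sines: sin C = c·sin A/a ≈ 0.78508.
Since a ≥ c, only the acute value applies: ∠C ≈ 51.73°.
Then ∠B = 180° − ∠A − ∠C ≈ 24.27°.
Law of sines gives b = a·sin B/sin A ≈ 148.7.
Area = ½·a·c·sin B ≈ 20488.

20488.246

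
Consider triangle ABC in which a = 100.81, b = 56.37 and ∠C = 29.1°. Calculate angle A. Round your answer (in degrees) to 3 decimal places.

By the law of cosines, c² = a² + b² − 2·a·b·cos C = 3409.5, so c ≈ 58.391.
Law of cosines again: cos A = (b² + c² − a²)/(2·b·c) ≈ -0.54315, so ∠A ≈ 122.90°.

122.898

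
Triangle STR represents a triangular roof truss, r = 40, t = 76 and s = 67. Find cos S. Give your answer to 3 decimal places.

By the law of cosines, cos S = (t² + r² − s²) / (2·t·r) ≈ 0.47484, so ∠S ≈ 61.65°.

cos S ≈ 0.475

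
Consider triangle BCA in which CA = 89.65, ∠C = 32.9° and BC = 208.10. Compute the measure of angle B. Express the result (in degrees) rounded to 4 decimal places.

By the law of cosines, AB² = BC² + CA² − 2·BC·CA·cos C = 20015, so AB ≈ 141.47.
Law of cosines again: cos B = (AB² + BC² − CA²)/(2·AB·BC) ≈ 0.93889, so ∠B ≈ 20.13°.

∠B ≈ 20.1332°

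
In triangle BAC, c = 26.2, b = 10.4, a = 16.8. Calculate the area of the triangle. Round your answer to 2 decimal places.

Semiperimeter s = (10.4 + 16.8 + 26.2)/2 = 26.7.
Heron's formula: area = √(26.7·16.3·9.9·0.5) ≈ 46.414.

area ≈ 46.41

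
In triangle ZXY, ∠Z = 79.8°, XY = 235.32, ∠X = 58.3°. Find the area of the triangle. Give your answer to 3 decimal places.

15984.792

The third angle is ∠Y = 180° − ∠Z − ∠X = 41.90°.
Law of sines: YZ = XY·sin X/sin Z ≈ 203.43.
Law of sines: ZX = XY·sin Y/sin Z ≈ 159.68.
Area = ½·XY·YZ·sin Y ≈ 15985.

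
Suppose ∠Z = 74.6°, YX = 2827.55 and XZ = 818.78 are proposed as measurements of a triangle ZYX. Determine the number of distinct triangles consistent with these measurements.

XZ·sin Z = 818.78·sin(74.6°) ≈ 789.4.
Since YX ≥ XZ, exactly one triangle exists.

1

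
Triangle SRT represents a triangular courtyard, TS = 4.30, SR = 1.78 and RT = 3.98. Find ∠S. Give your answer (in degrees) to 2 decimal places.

By the law of cosines, cos S = (TS² + SR² − RT²) / (2·TS·SR) ≈ 0.38006, so ∠S ≈ 67.66°.

67.66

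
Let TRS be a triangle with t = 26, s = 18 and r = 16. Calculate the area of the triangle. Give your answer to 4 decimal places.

area ≈ 141.9859

Semiperimeter p = (26 + 16 + 18)/2 = 30.
Heron's formula: area = √(30·4·14·12) ≈ 141.99.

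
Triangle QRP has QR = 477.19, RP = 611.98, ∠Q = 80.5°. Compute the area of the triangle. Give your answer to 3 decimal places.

area ≈ 110584.502

Law of sines: sin P = QR·sin Q/RP ≈ 0.76905.
Since RP ≥ QR, only the acute value applies: ∠P ≈ 50.27°.
Then ∠R = 180° − ∠Q − ∠P ≈ 49.23°.
Law of sines gives PQ = RP·sin R/sin Q ≈ 469.93.
Area = ½·RP·QR·sin R ≈ 1.1058e+05.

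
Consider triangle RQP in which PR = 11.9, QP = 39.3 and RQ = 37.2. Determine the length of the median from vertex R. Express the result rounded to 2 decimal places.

19.41

Median from R: ½√(2·PR² + 2·RQ² − QP²) ≈ 19.406.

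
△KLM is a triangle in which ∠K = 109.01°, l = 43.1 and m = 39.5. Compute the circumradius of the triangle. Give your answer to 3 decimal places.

By the law of cosines, k² = l² + m² − 2·l·m·cos K = 4526.9, so k ≈ 67.283.
Area = ½·l·m·sin K ≈ 804.8.
Circumradius = k/(2 sin K) ≈ 35.582.

35.582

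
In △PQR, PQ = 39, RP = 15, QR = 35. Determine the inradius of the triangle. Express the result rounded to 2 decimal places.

Semiperimeter s = (35 + 15 + 39)/2 = 44.5.
Heron's formula: area = √(44.5·9.5·29.5·5.5) ≈ 261.9.
Inradius = area/s = 261.9/44.5 ≈ 5.8854.

r ≈ 5.89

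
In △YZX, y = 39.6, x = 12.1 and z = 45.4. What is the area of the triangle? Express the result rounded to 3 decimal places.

Semiperimeter s = (39.6 + 45.4 + 12.1)/2 = 48.55.
Heron's formula: area = √(48.55·8.95·3.15·36.45) ≈ 223.36.

area ≈ 223.362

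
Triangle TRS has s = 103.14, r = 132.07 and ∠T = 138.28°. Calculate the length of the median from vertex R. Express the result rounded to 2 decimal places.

158.64

By the law of cosines, t² = r² + s² − 2·r·s·cos T = 48415, so t ≈ 220.03.
Median from R: ½√(2·s² + 2·t² − r²) ≈ 158.64.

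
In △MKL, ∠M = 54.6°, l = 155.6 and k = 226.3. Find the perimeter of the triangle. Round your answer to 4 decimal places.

perimeter ≈ 567.9845

By the law of cosines, m² = k² + l² − 2·k·l·cos M = 34627, so m ≈ 186.08.
Semiperimeter s = (186.08+226.3+155.6)/2 = 283.99.
Perimeter = 186.08 + 226.3 + 155.6 = 567.98.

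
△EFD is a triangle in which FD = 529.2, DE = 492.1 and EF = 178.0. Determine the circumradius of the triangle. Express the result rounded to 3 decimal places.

By the law of cosines, cos E = (DE² + EF² − FD²) / (2·DE·EF) ≈ -0.03543, so ∠E ≈ 92.03°.
Circumradius = FD/(2 sin E) ≈ 264.77.

264.766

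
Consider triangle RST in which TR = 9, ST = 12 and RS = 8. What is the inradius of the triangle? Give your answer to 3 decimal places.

Semiperimeter s = (12 + 9 + 8)/2 = 14.5.
Heron's formula: area = √(14.5·2.5·5.5·6.5) ≈ 35.999.
Inradius = area/s = 35.999/14.5 ≈ 2.4827.

2.483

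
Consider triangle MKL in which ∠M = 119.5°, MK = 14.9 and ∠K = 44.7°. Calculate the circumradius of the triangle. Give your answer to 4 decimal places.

R ≈ 27.3615

The third angle is ∠L = 180° − ∠M − ∠K = 15.80°.
Law of sines: KL = MK·sin M/sin L ≈ 47.629.
Law of sines: LM = MK·sin K/sin L ≈ 38.492.
Circumradius = MK/(2 sin L) ≈ 27.362.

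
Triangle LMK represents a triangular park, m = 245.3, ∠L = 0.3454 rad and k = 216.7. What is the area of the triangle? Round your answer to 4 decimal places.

8998.6817

Area = ½·m·k·sin L ≈ 8998.7.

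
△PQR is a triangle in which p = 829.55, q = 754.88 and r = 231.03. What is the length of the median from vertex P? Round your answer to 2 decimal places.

m_P ≈ 373.59

Median from P: ½√(2·q² + 2·r² − p²) ≈ 373.59.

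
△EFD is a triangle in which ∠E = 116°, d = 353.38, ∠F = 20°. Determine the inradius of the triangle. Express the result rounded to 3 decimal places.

The third angle is ∠D = 180° − ∠E − ∠F = 44.00°.
Law of sines: e = d·sin E/sin D ≈ 457.23.
Law of sines: f = d·sin F/sin D ≈ 173.99.
Area = ½·d·e·sin F ≈ 27631.
Semiperimeter s = (457.23+173.99+353.38)/2 = 492.3.
Inradius = area/s = 27631/492.3 ≈ 56.126.

r ≈ 56.126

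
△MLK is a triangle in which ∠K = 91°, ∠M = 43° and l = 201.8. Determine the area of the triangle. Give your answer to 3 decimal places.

The third angle is ∠L = 180° − ∠K − ∠M = 46.00°.
Law of sines: m = l·sin M/sin L ≈ 191.32.
Law of sines: k = l·sin K/sin L ≈ 280.49.
Area = ½·l·m·sin K ≈ 19302.

area ≈ 19301.694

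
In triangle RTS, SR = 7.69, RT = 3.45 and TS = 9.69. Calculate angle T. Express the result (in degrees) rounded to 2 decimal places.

By the law of cosines, cos T = (RT² + TS² − SR²) / (2·RT·TS) ≈ 0.69790, so ∠T ≈ 45.74°.

45.74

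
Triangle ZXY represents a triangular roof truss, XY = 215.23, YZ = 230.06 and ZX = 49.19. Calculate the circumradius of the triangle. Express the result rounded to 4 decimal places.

R ≈ 117.3436

By the law of cosines, cos Z = (YZ² + ZX² − XY²) / (2·YZ·ZX) ≈ 0.39867, so ∠Z ≈ 66.50°.
Circumradius = XY/(2 sin Z) ≈ 117.34.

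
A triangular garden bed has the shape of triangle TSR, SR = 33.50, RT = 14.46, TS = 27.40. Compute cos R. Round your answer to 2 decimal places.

By the law of cosines, cos R = (SR² + RT² − TS²) / (2·SR·RT) ≈ 0.59927, so ∠R ≈ 53.18°.

cos R ≈ 0.60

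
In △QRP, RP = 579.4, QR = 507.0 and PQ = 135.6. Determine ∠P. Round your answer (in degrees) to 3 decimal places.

By the law of cosines, cos P = (RP² + PQ² − QR²) / (2·RP·PQ) ≈ 0.61758, so ∠P ≈ 51.86°.

51.860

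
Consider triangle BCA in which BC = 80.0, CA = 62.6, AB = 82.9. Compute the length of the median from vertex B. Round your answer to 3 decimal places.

m_B ≈ 75.210

Median from B: ½√(2·AB² + 2·BC² − CA²) ≈ 75.21.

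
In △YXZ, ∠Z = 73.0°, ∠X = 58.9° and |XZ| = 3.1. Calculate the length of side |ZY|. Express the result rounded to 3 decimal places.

3.566

The third angle is ∠Y = 180° − ∠X − ∠Z = 48.10°.
Law of sines: |ZY| = |XZ|·sin X/sin Y ≈ 3.5663.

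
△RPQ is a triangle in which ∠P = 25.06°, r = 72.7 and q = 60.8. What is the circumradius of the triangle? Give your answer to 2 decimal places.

By the law of cosines, p² = q² + r² − 2·q·r·cos P = 973.8, so p ≈ 31.206.
Area = ½·q·r·sin P ≈ 936.12.
Circumradius = p/(2 sin P) ≈ 36.837.

36.84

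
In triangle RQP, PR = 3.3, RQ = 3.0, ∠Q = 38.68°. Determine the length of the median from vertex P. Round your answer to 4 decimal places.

Law of sines: sin P = RQ·sin Q/PR ≈ 0.56815.
Since PR ≥ RQ, only the acute value applies: ∠P ≈ 34.62°.
Then ∠R = 180° − ∠Q − ∠P ≈ 106.70°.
Law of sines gives QP = PR·sin R/sin Q ≈ 5.0576.
Median from P: ½√(2·QP² + 2·PR² − RQ²) ≈ 3.9981.

3.9981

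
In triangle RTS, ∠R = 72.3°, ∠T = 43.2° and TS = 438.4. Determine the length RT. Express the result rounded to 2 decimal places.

The third angle is ∠S = 180° − ∠R − ∠T = 64.50°.
Law of sines: RT = TS·sin S/sin R ≈ 415.36.

415.36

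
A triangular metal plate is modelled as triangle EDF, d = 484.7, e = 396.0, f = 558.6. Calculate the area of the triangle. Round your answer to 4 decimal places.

area ≈ 93878.5904

Semiperimeter s = (396 + 484.7 + 558.6)/2 = 719.65.
Heron's formula: area = √(719.65·323.65·234.95·161.05) ≈ 93879.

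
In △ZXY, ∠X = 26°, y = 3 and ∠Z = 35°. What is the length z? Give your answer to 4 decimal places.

1.9674

The third angle is ∠Y = 180° − ∠Z − ∠X = 119.00°.
Law of sines: z = y·sin Z/sin Y ≈ 1.9674.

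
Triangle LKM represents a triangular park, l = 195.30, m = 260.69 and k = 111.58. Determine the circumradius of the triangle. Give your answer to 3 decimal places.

142.116

By the law of cosines, cos L = (k² + m² − l²) / (2·k·m) ≈ 0.72655, so ∠L ≈ 43.40°.
Circumradius = l/(2 sin L) ≈ 142.12.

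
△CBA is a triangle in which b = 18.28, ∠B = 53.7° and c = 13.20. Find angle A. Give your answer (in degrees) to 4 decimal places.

Law of sines: sin C = c·sin B/b ≈ 0.58196.
Since b ≥ c, only the acute value applies: ∠C ≈ 35.59°.
Then ∠A = 180° − ∠B − ∠C ≈ 90.71°.

90.7114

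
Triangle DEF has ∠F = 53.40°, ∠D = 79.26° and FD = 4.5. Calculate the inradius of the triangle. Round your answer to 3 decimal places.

r ≈ 1.408

The third angle is ∠E = 180° − ∠F − ∠D = 47.34°.
Law of sines: EF = FD·sin D/sin E ≈ 6.012.
Law of sines: DE = FD·sin F/sin E ≈ 4.9126.
Area = ½·FD·EF·sin F ≈ 10.86.
Semiperimeter s = (6.012+4.5+4.9126)/2 = 7.7123.
Inradius = area/s = 10.86/7.7123 ≈ 1.4081.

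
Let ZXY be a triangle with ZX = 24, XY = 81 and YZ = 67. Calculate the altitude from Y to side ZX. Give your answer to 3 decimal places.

h_Y ≈ 59.310

Semiperimeter s = (81 + 67 + 24)/2 = 86.
Heron's formula: area = √(86·5·19·62) ≈ 711.72.
The altitude from Y has length 2·area/ZX ≈ 59.31.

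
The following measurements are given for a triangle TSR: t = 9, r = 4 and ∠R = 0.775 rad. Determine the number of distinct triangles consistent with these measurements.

0

t·sin R = 9·sin(0.775 rad) ≈ 6.297.
Since r = 4 < 6.297 = t sin R, no triangle exists.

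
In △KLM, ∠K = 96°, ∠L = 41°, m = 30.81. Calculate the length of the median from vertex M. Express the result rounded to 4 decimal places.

The third angle is ∠M = 180° − ∠K − ∠L = 43.00°.
Law of sines: k = m·sin K/sin M ≈ 44.929.
Law of sines: l = m·sin L/sin M ≈ 29.638.
Median from M: ½√(2·k² + 2·l² − m²) ≈ 34.802.

m_M ≈ 34.8021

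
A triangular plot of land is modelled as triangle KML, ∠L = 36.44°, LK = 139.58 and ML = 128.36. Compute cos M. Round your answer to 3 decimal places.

By the law of cosines, KM² = ML² + LK² − 2·ML·LK·cos L = 7132, so KM ≈ 84.451.
Law of cosines again: cos M = (KM² + ML² − LK²)/(2·KM·ML) ≈ 0.19030, so ∠M ≈ 79.03°.

cos M ≈ 0.190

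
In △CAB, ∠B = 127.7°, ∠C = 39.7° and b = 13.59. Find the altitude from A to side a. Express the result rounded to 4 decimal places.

h_A ≈ 8.6809

The third angle is ∠A = 180° − ∠B − ∠C = 12.60°.
Law of sines: c = b·sin C/sin B ≈ 10.971.
Law of sines: a = b·sin A/sin B ≈ 3.7468.
Area = ½·b·c·sin A ≈ 16.263.
The altitude from A has length 2·area/a ≈ 8.6809.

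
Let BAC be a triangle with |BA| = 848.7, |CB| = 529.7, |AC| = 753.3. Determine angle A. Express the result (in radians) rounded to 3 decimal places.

By the law of cosines, cos A = (|BA|² + |AC|² − |CB|²) / (2·|BA|·|AC|) ≈ 0.78768, so ∠A ≈ 0.664 rad.

∠A ≈ 0.664 rad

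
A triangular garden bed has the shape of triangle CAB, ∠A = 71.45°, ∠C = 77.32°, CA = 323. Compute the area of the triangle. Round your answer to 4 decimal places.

The third angle is ∠B = 180° − ∠C − ∠A = 31.23°.
Law of sines: AB = CA·sin C/sin B ≈ 607.79.
Law of sines: BC = CA·sin A/sin B ≈ 590.61.
Area = ½·CA·AB·sin A ≈ 93058.

area ≈ 93058.0120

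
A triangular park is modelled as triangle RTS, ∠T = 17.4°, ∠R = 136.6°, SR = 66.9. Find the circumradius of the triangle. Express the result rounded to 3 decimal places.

The third angle is ∠S = 180° − ∠R − ∠T = 26.00°.
Law of sines: TS = SR·sin R/sin T ≈ 153.71.
Law of sines: RT = SR·sin S/sin T ≈ 98.07.
Circumradius = SR/(2 sin T) ≈ 111.86.

111.858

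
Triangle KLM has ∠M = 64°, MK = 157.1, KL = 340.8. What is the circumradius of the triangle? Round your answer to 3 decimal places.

Law of sines: sin L = MK·sin M/KL ≈ 0.41432.
Since KL ≥ MK, only the acute value applies: ∠L ≈ 24.48°.
Then ∠K = 180° − ∠M − ∠L ≈ 91.52°.
Law of sines gives LM = KL·sin K/sin M ≈ 379.04.
Circumradius = KL/(2 sin M) ≈ 189.59.

R ≈ 189.587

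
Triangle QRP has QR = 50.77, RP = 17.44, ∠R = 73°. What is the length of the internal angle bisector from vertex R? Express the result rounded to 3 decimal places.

20.870

By the law of cosines, PQ² = QR² + RP² − 2·QR·RP·cos R = 2364, so PQ ≈ 48.621.
The bisector from R has length 2·QR·RP·cos(∠R/2)/(QR+RP) ≈ 20.87.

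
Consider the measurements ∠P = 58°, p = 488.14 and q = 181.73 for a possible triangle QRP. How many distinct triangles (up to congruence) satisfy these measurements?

q·sin P = 181.73·sin(58°) ≈ 154.1.
Since p ≥ q, exactly one triangle exists.

1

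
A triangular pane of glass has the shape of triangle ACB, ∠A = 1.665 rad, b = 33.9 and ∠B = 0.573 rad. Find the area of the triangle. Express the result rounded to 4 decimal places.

area ≈ 828.8815

The third angle is ∠C = π − ∠B − ∠A = 0.904 rad.
Law of sines: a = b·sin A/sin B ≈ 62.251.
Law of sines: c = b·sin C/sin B ≈ 49.119.
Area = ½·b·a·sin C ≈ 828.88.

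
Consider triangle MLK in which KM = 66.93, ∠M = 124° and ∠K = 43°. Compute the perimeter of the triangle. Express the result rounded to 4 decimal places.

The third angle is ∠L = 180° − ∠K − ∠M = 13.00°.
Law of sines: LK = KM·sin M/sin L ≈ 246.66.
Law of sines: ML = KM·sin K/sin L ≈ 202.92.
Semiperimeter s = (246.66+66.93+202.92)/2 = 258.26.
Perimeter = 246.66 + 66.93 + 202.92 = 516.51.

perimeter ≈ 516.5106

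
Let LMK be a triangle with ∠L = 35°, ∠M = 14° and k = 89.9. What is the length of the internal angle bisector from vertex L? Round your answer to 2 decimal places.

t_L ≈ 41.62

The third angle is ∠K = 180° − ∠L − ∠M = 131.00°.
Law of sines: l = k·sin L/sin K ≈ 68.324.
Law of sines: m = k·sin M/sin K ≈ 28.817.
The bisector from L has length 2·m·k·cos(∠L/2)/(m+k) ≈ 41.625.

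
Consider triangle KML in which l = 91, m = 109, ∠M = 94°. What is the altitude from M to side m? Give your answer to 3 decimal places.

h_M ≈ 44.962

Law of sines: sin L = l·sin M/m ≈ 0.83283.
Since m ≥ l, only the acute value applies: ∠L ≈ 56.39°.
Then ∠K = 180° − ∠M − ∠L ≈ 29.61°.
Law of sines gives k = m·sin K/sin M ≈ 53.987.
Area = ½·m·l·sin K ≈ 2450.4.
The altitude from M has length 2·area/m ≈ 44.962.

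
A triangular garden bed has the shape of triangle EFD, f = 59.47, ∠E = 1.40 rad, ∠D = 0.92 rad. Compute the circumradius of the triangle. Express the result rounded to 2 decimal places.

R ≈ 40.61

The third angle is ∠F = π − ∠D − ∠E = 0.822 rad.
Law of sines: e = f·sin E/sin F ≈ 80.036.
Law of sines: d = f·sin D/sin F ≈ 64.617.
Circumradius = f/(2 sin F) ≈ 40.609.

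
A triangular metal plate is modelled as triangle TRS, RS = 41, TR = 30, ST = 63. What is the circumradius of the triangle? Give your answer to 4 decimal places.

38.1532

By the law of cosines, cos T = (ST² + TR² − RS²) / (2·ST·TR) ≈ 0.84339, so ∠T ≈ 32.50°.
Circumradius = RS/(2 sin T) ≈ 38.153.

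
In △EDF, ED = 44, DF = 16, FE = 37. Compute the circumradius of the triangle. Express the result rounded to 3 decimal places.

By the law of cosines, cos E = (FE² + ED² − DF²) / (2·FE·ED) ≈ 0.93643, so ∠E ≈ 0.358 rad.
Circumradius = DF/(2 sin E) ≈ 22.801.

R ≈ 22.801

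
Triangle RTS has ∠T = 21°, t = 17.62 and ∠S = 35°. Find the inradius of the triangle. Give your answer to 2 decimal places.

The third angle is ∠R = 180° − ∠T − ∠S = 124.00°.
Law of sines: r = t·sin R/sin T ≈ 40.762.
Law of sines: s = t·sin S/sin T ≈ 28.201.
Area = ½·t·r·sin S ≈ 205.98.
Semiperimeter p = (40.762+17.62+28.201)/2 = 43.291.
Inradius = area/p = 205.98/43.291 ≈ 4.7579.

4.76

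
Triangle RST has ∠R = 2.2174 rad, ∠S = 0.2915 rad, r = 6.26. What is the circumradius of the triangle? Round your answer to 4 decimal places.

The third angle is ∠T = π − ∠R − ∠S = 0.6327 rad.
Law of sines: s = r·sin S/sin R ≈ 2.2541.
Law of sines: t = r·sin T/sin R ≈ 4.6379.
Circumradius = r/(2 sin R) ≈ 3.9216.

3.9216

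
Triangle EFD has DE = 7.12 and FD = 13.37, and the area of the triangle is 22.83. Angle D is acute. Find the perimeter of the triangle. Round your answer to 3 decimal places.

From area = ½·FD·DE·sin D, we get sin D = 2·area/(FD·DE) ≈ 0.47965.
Taking the acute solution, ∠D ≈ 28.66°.
Law of cosines then gives EF ≈ 7.8989.
Perimeter = 13.37 + 7.12 + 7.8989 = 28.389.

28.389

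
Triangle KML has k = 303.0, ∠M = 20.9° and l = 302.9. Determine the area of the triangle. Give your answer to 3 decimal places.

area ≈ 16370.475

Area = ½·l·k·sin M ≈ 16370.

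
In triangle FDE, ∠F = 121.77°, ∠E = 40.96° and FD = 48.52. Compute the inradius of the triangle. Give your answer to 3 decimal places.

The third angle is ∠D = 180° − ∠E − ∠F = 17.27°.
Law of sines: DE = FD·sin F/sin E ≈ 62.926.
Law of sines: EF = FD·sin D/sin E ≈ 21.974.
Area = ½·FD·DE·sin D ≈ 453.21.
Semiperimeter s = (62.926+21.974+48.52)/2 = 66.71.
Inradius = area/s = 453.21/66.71 ≈ 6.7937.

r ≈ 6.794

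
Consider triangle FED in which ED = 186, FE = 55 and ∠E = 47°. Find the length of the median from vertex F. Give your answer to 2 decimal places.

By the law of cosines, DF² = FE² + ED² − 2·FE·ED·cos E = 23667, so DF ≈ 153.84.
Median from F: ½√(2·DF² + 2·FE² − ED²) ≈ 68.536.

m_F ≈ 68.54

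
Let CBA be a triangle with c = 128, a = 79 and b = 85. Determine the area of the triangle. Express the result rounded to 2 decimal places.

Semiperimeter s = (128 + 85 + 79)/2 = 146.
Heron's formula: area = √(146·18·61·67) ≈ 3277.3.

area ≈ 3277.29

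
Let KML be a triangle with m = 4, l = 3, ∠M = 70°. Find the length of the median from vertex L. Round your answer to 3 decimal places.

Law of sines: sin L = l·sin M/m ≈ 0.70477.
Since m ≥ l, only the acute value applies: ∠L ≈ 44.81°.
Then ∠K = 180° − ∠M − ∠L ≈ 65.19°.
Law of sines gives k = m·sin K/sin M ≈ 3.8638.
Median from L: ½√(2·k² + 2·m² − l²) ≈ 3.6352.

m_L ≈ 3.635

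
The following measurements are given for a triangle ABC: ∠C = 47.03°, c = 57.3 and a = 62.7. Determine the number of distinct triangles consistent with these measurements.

2

a·sin C = 62.7·sin(47.03°) ≈ 45.88.
Since a sin C < c < a (45.88 < 57.3 < 62.7), two triangles exist.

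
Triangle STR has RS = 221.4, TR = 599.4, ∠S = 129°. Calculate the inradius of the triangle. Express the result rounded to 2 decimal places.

Law of sines: sin T = RS·sin S/TR ≈ 0.28705.
Since TR ≥ RS, only the acute value applies: ∠T ≈ 16.68°.
Then ∠R = 180° − ∠S − ∠T ≈ 34.32°.
Law of sines gives ST = TR·sin R/sin S ≈ 434.84.
Area = ½·TR·RS·sin R ≈ 37410.
Semiperimeter s = (599.4+221.4+434.84)/2 = 627.82.
Inradius = area/s = 37410/627.82 ≈ 59.586.

59.59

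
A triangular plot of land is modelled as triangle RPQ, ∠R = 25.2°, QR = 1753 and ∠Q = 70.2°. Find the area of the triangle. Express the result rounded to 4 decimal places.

area ≈ 618279.2443

The third angle is ∠P = 180° − ∠Q − ∠R = 84.60°.
Law of sines: PQ = QR·sin R/sin P ≈ 749.72.
Law of sines: RP = QR·sin Q/sin P ≈ 1656.7.
Area = ½·QR·PQ·sin Q ≈ 6.1828e+05.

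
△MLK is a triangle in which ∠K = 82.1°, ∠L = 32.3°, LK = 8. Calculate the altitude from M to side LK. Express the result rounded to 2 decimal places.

The third angle is ∠M = 180° − ∠L − ∠K = 65.60°.
Law of sines: KM = LK·sin L/sin M ≈ 4.6941.
Law of sines: ML = LK·sin K/sin M ≈ 8.7012.
Area = ½·LK·KM·sin K ≈ 18.598.
The altitude from M has length 2·area/LK ≈ 4.6495.

4.65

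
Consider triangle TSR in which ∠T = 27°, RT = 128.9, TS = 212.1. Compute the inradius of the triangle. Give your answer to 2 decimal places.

By the law of cosines, SR² = RT² + TS² − 2·RT·TS·cos T = 12882, so SR ≈ 113.5.
Area = ½·RT·TS·sin T ≈ 6206.
Semiperimeter s = (113.5+128.9+212.1)/2 = 227.25.
Inradius = area/s = 6206/227.25 ≈ 27.309.

r ≈ 27.31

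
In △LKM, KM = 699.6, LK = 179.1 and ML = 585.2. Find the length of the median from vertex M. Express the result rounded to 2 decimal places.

m_M ≈ 638.69

Median from M: ½√(2·KM² + 2·ML² − LK²) ≈ 638.69.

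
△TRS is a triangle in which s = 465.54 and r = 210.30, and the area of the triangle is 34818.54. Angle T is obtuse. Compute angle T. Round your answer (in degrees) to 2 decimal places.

134.66

From area = ½·r·s·sin T, we get sin T = 2·area/(r·s) ≈ 0.71129.
Taking the obtuse solution, ∠T ≈ 134.66°.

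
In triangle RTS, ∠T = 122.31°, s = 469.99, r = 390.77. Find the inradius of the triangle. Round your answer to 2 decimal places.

96.07

By the law of cosines, t² = s² + r² − 2·s·r·cos T = 5.6992e+05, so t ≈ 754.93.
Area = ½·s·r·sin T ≈ 77611.
Semiperimeter p = (390.77+754.93+469.99)/2 = 807.85.
Inradius = area/p = 77611/807.85 ≈ 96.072.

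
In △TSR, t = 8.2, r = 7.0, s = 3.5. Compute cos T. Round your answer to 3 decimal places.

By the law of cosines, cos T = (s² + r² − t²) / (2·s·r) ≈ -0.12224, so ∠T ≈ 97.02°.

cos T ≈ -0.122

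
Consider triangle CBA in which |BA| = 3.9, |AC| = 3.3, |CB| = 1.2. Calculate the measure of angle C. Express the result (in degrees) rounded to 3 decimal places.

By the law of cosines, cos C = (|AC|² + |CB|² − |BA|²) / (2·|AC|·|CB|) ≈ -0.36364, so ∠C ≈ 111.32°.

111.324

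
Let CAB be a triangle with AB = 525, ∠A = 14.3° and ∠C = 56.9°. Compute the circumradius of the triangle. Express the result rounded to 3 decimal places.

The third angle is ∠B = 180° − ∠C − ∠A = 108.80°.
Law of sines: BC = AB·sin A/sin C ≈ 154.79.
Law of sines: CA = AB·sin B/sin C ≈ 593.27.
Circumradius = AB/(2 sin C) ≈ 313.35.

313.351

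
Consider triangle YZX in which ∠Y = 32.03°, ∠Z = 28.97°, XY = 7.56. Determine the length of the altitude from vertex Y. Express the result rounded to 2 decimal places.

h_Y ≈ 6.61

The third angle is ∠X = 180° − ∠Y − ∠Z = 119.00°.
Law of sines: ZX = XY·sin Y/sin Z ≈ 8.2782.
Law of sines: YZ = XY·sin X/sin Z ≈ 13.651.
Area = ½·XY·ZX·sin X ≈ 27.368.
The altitude from Y has length 2·area/ZX ≈ 6.6121.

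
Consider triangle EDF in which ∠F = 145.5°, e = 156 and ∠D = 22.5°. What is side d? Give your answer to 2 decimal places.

The third angle is ∠E = 180° − ∠D − ∠F = 12.00°.
Law of sines: d = e·sin D/sin E ≈ 287.13.

287.13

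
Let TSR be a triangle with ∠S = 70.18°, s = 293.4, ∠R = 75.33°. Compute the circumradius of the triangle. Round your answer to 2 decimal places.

155.94

The third angle is ∠T = 180° − ∠S − ∠R = 34.49°.
Law of sines: t = s·sin T/sin S ≈ 176.6.
Law of sines: r = s·sin R/sin S ≈ 301.71.
Circumradius = s/(2 sin S) ≈ 155.94.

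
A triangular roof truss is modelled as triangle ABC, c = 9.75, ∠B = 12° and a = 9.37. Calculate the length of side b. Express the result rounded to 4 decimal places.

By the law of cosines, b² = c² + a² − 2·c·a·cos B = 4.1372, so b ≈ 2.034.

2.0340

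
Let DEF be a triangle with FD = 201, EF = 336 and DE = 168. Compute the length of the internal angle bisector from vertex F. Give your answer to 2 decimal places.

t_F ≈ 246.83

By the law of cosines, cos F = (EF² + FD² − DE²) / (2·EF·FD) ≈ 0.92597, so ∠F ≈ 22.18°.
The bisector from F has length 2·EF·FD·cos(∠F/2)/(EF+FD) ≈ 246.83.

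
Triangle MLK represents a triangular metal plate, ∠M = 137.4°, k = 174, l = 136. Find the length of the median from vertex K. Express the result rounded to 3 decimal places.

By the law of cosines, m² = l² + k² − 2·l·k·cos M = 83610, so m ≈ 289.15.
Median from K: ½√(2·m² + 2·l² − k²) ≈ 208.53.

208.528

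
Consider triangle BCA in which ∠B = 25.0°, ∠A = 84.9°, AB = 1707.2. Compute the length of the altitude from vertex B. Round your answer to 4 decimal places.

h_B ≈ 1700.4413

The third angle is ∠C = 180° − ∠A − ∠B = 70.10°.
Law of sines: CA = AB·sin B/sin C ≈ 767.31.
Law of sines: BC = AB·sin A/sin C ≈ 1808.4.
Area = ½·AB·CA·sin A ≈ 6.5238e+05.
The altitude from B has length 2·area/CA ≈ 1700.4.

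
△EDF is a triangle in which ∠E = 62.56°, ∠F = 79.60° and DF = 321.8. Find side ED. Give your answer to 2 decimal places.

356.64

The third angle is ∠D = 180° − ∠F − ∠E = 37.84°.
Law of sines: ED = DF·sin F/sin E ≈ 356.64.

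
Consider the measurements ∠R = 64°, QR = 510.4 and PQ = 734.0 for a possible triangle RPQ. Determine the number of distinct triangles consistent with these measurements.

QR·sin R = 510.4·sin(64°) ≈ 458.7.
Since PQ ≥ QR, exactly one triangle exists.

1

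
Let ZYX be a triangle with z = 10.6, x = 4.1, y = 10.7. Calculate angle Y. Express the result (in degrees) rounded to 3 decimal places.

80.277

By the law of cosines, cos Y = (x² + z² − y²) / (2·x·z) ≈ 0.16889, so ∠Y ≈ 80.28°.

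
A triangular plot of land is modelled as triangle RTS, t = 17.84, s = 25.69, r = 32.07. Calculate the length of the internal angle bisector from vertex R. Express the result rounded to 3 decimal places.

14.476

By the law of cosines, cos R = (t² + s² − r²) / (2·t·s) ≈ -0.05481, so ∠R ≈ 93.14°.
The bisector from R has length 2·t·s·cos(∠R/2)/(t+s) ≈ 14.476.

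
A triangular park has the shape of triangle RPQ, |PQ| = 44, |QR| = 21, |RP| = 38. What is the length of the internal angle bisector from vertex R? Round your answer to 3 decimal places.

By the law of cosines, cos R = (|QR|² + |RP|² − |PQ|²) / (2·|QR|·|RP|) ≈ -0.03195, so ∠R ≈ 91.83°.
The bisector from R has length 2·|QR|·|RP|·cos(∠R/2)/(|QR|+|RP|) ≈ 18.82.

t_R ≈ 18.820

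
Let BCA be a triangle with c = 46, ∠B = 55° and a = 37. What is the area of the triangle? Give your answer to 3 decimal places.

Area = ½·c·a·sin B ≈ 697.1.

697.098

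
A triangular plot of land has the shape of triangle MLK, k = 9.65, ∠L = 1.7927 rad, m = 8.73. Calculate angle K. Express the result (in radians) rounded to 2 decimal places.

∠K ≈ 0.71 rad

By the law of cosines, l² = k² + m² − 2·k·m·cos L = 206.42, so l ≈ 14.367.
Law of cosines again: cos K = (m² + l² − k²)/(2·m·l) ≈ 0.75546, so ∠K ≈ 0.7144 rad.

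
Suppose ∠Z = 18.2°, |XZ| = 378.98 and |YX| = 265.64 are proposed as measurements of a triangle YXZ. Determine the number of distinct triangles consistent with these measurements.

2

|XZ|·sin Z = 378.98·sin(18.2°) ≈ 118.4.
Since |XZ| sin Z < |YX| < |XZ| (118.4 < 265.64 < 378.98), two triangles exist.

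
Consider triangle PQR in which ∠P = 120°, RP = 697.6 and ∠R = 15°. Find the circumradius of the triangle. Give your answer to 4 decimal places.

The third angle is ∠Q = 180° − ∠R − ∠P = 45.00°.
Law of sines: QR = RP·sin P/sin Q ≈ 854.38.
Law of sines: PQ = RP·sin R/sin Q ≈ 255.34.
Circumradius = RP/(2 sin Q) ≈ 493.28.

493.2777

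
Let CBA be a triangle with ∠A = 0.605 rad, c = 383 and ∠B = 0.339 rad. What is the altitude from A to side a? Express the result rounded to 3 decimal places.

h_A ≈ 127.364

The third angle is ∠C = π − ∠B − ∠A = 2.198 rad.
Law of sines: b = c·sin B/sin C ≈ 157.26.
Law of sines: a = c·sin A/sin C ≈ 268.96.
Area = ½·c·b·sin A ≈ 17128.
The altitude from A has length 2·area/a ≈ 127.36.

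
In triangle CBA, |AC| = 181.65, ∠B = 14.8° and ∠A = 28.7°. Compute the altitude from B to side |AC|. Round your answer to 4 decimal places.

h_B ≈ 235.0674

The third angle is ∠C = 180° − ∠B − ∠A = 136.50°.
Law of sines: |BA| = |AC|·sin C/sin B ≈ 489.5.
Law of sines: |CB| = |AC|·sin A/sin B ≈ 341.49.
Area = ½·|AC|·|BA|·sin A ≈ 21350.
The altitude from B has length 2·area/|AC| ≈ 235.07.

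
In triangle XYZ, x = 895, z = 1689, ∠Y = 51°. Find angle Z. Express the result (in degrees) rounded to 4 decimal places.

∠Z ≈ 97.2903°

By the law of cosines, y² = z² + x² − 2·z·x·cos Y = 1.7511e+06, so y ≈ 1323.3.
Law of cosines again: cos Z = (x² + y² − z²)/(2·x·y) ≈ -0.12690, so ∠Z ≈ 97.29°.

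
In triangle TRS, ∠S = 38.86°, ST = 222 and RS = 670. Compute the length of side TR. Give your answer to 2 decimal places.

By the law of cosines, TR² = RS² + ST² − 2·RS·ST·cos S = 2.6654e+05, so TR ≈ 516.28.

516.28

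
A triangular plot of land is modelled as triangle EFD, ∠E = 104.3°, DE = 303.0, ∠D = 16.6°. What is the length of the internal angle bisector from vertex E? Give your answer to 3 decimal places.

The third angle is ∠F = 180° − ∠D − ∠E = 59.10°.
Law of sines: FD = DE·sin E/sin F ≈ 342.18.
Law of sines: EF = DE·sin D/sin F ≈ 100.88.
The bisector from E has length 2·DE·EF·cos(∠E/2)/(DE+EF) ≈ 92.879.

t_E ≈ 92.879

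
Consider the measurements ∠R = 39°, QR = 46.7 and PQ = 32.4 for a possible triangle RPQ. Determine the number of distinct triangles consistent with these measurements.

2

QR·sin R = 46.7·sin(39°) ≈ 29.39.
Since QR sin R < PQ < QR (29.39 < 32.4 < 46.7), two triangles exist.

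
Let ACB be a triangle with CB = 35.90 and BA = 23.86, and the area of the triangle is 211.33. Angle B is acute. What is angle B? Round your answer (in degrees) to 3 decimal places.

29.566

From area = ½·CB·BA·sin B, we get sin B = 2·area/(CB·BA) ≈ 0.49343.
Taking the acute solution, ∠B ≈ 29.57°.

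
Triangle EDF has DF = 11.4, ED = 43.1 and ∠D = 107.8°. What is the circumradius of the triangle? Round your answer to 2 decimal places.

By the law of cosines, FE² = ED² + DF² − 2·ED·DF·cos D = 2288, so FE ≈ 47.833.
Area = ½·ED·DF·sin D ≈ 233.91.
Circumradius = FE/(2 sin D) ≈ 25.119.

R ≈ 25.12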